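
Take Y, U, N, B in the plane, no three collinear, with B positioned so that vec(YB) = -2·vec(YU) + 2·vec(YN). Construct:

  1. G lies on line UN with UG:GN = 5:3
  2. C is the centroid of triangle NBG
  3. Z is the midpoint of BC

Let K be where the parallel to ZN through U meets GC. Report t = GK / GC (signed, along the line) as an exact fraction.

Choose coordinates Y = (0, 0), U = (1, 0), N = (0, 1), B = (-2, 2).
1. G lies on line UN with UG:GN = 5:3 ⇒ G = (3/8, 5/8)
2. C is the centroid of triangle NBG ⇒ C = (-13/24, 29/24)
3. Z is the midpoint of BC ⇒ Z = (-61/48, 77/48)
through U parallel to ZN: direction (61/48, -29/48); meets GC at K = (521/216, -145/216)
K = G + t·(C−G) with t = -20/9

t = -20/9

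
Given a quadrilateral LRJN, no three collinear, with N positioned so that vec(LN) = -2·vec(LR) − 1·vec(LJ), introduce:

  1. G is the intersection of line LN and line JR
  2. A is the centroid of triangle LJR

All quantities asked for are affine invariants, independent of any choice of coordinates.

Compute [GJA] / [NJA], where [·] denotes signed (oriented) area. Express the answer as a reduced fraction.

Choose coordinates L = (0, 0), R = (1, 0), J = (0, 1), N = (-2, -1).
1. G is the intersection of line LN and line JR ⇒ G = (2/3, 1/3)
2. A is the centroid of triangle LJR ⇒ A = (1/3, 1/3)
2·[GJA] = 2/9, 2·[NJA] = -2
[GJA]:[NJA] = 2/9:-2 = -1/9

[GJA]:[NJA] = -1/9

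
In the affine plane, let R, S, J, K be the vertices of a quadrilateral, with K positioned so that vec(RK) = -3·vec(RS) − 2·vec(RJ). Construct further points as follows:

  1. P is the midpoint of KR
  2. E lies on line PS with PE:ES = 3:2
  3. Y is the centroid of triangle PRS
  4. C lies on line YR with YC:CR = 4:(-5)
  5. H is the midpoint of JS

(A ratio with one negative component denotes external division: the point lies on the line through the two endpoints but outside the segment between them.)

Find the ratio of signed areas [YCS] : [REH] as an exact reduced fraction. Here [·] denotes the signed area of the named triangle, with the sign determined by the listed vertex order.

[YCS]:[REH] = 20/3

Choose coordinates R = (0, 0), S = (1, 0), J = (0, 1), K = (-3, -2).
1. P is the midpoint of KR ⇒ P = (-3/2, -1)
2. E lies on line PS with PE:ES = 3:2 ⇒ E = (0, -2/5)
3. Y is the centroid of triangle PRS ⇒ Y = (-1/6, -1/3)
4. C lies on line YR with YC:CR = 4:(-5) ⇒ C = (-5/6, -5/3)
5. H is the midpoint of JS ⇒ H = (1/2, 1/2)
2·[YCS] = 4/3, 2·[REH] = 1/5
[YCS]:[REH] = 4/3:1/5 = 20/3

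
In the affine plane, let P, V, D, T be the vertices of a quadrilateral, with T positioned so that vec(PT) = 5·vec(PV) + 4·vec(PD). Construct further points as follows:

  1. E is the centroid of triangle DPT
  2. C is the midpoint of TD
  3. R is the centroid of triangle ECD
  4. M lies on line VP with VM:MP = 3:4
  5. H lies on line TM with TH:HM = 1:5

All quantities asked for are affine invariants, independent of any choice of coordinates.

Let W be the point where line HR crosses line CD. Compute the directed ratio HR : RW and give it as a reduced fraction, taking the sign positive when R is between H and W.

Assign P = (0, 0), V = (1, 0), D = (0, 1), T = (5, 4) — the answer is frame-independent, so this choice is without loss of generality.
1. E is the centroid of triangle DPT ⇒ E = (5/3, 5/3)
2. C is the midpoint of TD ⇒ C = (5/2, 5/2)
3. R is the centroid of triangle ECD ⇒ R = (25/18, 31/18)
4. M lies on line VP with VM:MP = 3:4 ⇒ M = (4/7, 0)
5. H lies on line TM with TH:HM = 1:5 ⇒ H = (179/42, 10/3)
line HR meets CD at W = (-205/142, 19/142)
R = H + t·(W−H) with t = 71/141, so HR:RW = 71/141:70/141

HR:RW = 71/70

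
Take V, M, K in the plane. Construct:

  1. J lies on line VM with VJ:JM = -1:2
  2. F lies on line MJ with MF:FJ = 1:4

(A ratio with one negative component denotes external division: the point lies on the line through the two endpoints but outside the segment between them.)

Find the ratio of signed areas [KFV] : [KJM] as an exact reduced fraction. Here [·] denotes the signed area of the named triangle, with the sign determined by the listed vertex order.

[KFV]:[KJM] = -3/10

Choose coordinates V = (0, 0), M = (1, 0), K = (0, 1).
1. J lies on line VM with VJ:JM = -1:2 ⇒ J = (-1, 0)
2. F lies on line MJ with MF:FJ = 1:4 ⇒ F = (3/5, 0)
2·[KFV] = -3/5, 2·[KJM] = 2
[KFV]:[KJM] = -3/5:2 = -3/10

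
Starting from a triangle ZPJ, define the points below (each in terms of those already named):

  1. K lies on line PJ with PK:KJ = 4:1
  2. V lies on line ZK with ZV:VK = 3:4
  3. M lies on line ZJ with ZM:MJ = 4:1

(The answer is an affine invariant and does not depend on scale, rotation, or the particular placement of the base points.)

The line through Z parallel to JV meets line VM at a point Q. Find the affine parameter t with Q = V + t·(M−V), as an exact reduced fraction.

t = 5

Choose coordinates Z = (0, 0), P = (1, 0), J = (0, 1).
1. K lies on line PJ with PK:KJ = 4:1 ⇒ K = (1/5, 4/5)
2. V lies on line ZK with ZV:VK = 3:4 ⇒ V = (3/35, 12/35)
3. M lies on line ZJ with ZM:MJ = 4:1 ⇒ M = (0, 4/5)
through Z parallel to JV: direction (3/35, -23/35); meets VM at Q = (-12/35, 92/35)
Q = V + t·(M−V) with t = 5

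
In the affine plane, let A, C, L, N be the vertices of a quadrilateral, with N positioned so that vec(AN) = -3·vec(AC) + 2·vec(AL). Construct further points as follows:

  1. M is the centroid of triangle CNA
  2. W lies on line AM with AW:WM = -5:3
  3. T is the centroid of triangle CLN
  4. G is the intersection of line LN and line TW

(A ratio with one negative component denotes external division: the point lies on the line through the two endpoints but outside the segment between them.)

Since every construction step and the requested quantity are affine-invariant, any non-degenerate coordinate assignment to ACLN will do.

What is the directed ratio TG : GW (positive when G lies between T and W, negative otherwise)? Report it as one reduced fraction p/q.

TG:GW = 2

Assign A = (0, 0), C = (1, 0), L = (0, 1), N = (-3, 2) — the answer is frame-independent, so this choice is without loss of generality.
1. M is the centroid of triangle CNA ⇒ M = (-2/3, 2/3)
2. W lies on line AM with AW:WM = -5:3 ⇒ W = (-5/3, 5/3)
3. T is the centroid of triangle CLN ⇒ T = (-2/3, 1)
4. G is the intersection of line LN and line TW ⇒ G = (-4/3, 13/9)
G = T + t·(W−T) with t = 2/3, so TG:GW = t:(1−t) = 2/3:1/3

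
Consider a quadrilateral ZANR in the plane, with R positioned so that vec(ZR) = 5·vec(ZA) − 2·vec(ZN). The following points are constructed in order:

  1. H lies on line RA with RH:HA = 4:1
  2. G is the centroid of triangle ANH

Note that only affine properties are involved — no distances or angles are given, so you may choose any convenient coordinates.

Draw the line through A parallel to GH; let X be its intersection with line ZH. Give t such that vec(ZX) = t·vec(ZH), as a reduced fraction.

Choose coordinates Z = (0, 0), A = (1, 0), N = (0, 1), R = (5, -2).
1. H lies on line RA with RH:HA = 4:1 ⇒ H = (9/5, -2/5)
2. G is the centroid of triangle ANH ⇒ G = (14/15, 1/5)
through A parallel to GH: direction (13/15, -3/5); meets ZH at X = (81/55, -18/55)
X = Z + t·(H−Z) with t = 9/11

t = 9/11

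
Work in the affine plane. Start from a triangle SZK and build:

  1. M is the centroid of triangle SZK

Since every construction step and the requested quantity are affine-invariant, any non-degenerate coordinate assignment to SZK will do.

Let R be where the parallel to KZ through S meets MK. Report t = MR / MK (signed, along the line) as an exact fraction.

t = -2

Choose coordinates S = (0, 0), Z = (1, 0), K = (0, 1).
1. M is the centroid of triangle SZK ⇒ M = (1/3, 1/3)
through S parallel to KZ: direction (1, -1); meets MK at R = (1, -1)
R = M + t·(K−M) with t = -2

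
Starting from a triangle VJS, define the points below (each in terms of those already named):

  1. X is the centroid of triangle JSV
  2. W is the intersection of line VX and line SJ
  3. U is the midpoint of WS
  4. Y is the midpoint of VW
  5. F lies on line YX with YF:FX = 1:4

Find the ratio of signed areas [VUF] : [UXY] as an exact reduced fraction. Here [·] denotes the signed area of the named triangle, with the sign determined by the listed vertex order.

Work in coordinates with V = (0, 0), J = (1, 0), S = (0, 1).
1. X is the centroid of triangle JSV ⇒ X = (1/3, 1/3)
2. W is the intersection of line VX and line SJ ⇒ W = (1/2, 1/2)
3. U is the midpoint of WS ⇒ U = (1/4, 3/4)
4. Y is the midpoint of VW ⇒ Y = (1/4, 1/4)
5. F lies on line YX with YF:FX = 1:4 ⇒ F = (4/15, 4/15)
2·[VUF] = -2/15, 2·[UXY] = -1/24
[VUF]:[UXY] = -2/15:-1/24 = 16/5

[VUF]:[UXY] = 16/5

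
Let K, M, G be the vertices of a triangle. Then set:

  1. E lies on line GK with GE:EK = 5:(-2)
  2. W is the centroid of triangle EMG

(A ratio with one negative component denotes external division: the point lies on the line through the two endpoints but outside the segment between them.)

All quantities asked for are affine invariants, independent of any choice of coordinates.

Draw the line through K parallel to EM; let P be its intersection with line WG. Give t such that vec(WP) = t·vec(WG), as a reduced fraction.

Assign K = (0, 0), M = (1, 0), G = (0, 1) — the answer is frame-independent, so this choice is without loss of generality.
1. E lies on line GK with GE:EK = 5:(-2) ⇒ E = (0, -2/3)
2. W is the centroid of triangle EMG ⇒ W = (1/3, 1/9)
through K parallel to EM: direction (1, 2/3); meets WG at P = (3/10, 1/5)
P = W + t·(G−W) with t = 1/10

t = 1/10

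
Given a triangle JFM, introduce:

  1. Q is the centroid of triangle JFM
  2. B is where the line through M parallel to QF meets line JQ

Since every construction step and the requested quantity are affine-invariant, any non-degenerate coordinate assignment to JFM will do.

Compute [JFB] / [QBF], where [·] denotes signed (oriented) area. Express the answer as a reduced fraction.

[JFB]:[QBF] = -2

Work in coordinates with J = (0, 0), F = (1, 0), M = (0, 1).
1. Q is the centroid of triangle JFM ⇒ Q = (1/3, 1/3)
2. B is where the line through M parallel to QF meets line JQ ⇒ B = (2/3, 2/3)
2·[JFB] = 2/3, 2·[QBF] = -1/3
[JFB]:[QBF] = 2/3:-1/3 = -2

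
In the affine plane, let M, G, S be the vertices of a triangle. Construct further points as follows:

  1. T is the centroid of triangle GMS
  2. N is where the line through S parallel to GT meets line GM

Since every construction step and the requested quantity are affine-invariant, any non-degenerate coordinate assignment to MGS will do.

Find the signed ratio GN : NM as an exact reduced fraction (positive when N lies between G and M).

Assign M = (0, 0), G = (1, 0), S = (0, 1) — the answer is frame-independent, so this choice is without loss of generality.
1. T is the centroid of triangle GMS ⇒ T = (1/3, 1/3)
2. N is where the line through S parallel to GT meets line GM ⇒ N = (2, 0)
N = G + t·(M−G) with t = -1, so GN:NM = t:(1−t) = -1:2

GN:NM = -1/2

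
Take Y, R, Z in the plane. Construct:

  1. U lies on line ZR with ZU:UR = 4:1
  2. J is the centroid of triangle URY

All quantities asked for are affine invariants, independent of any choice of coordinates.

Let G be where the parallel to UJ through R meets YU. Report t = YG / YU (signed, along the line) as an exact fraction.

t = 2

Work in coordinates with Y = (0, 0), R = (1, 0), Z = (0, 1).
1. U lies on line ZR with ZU:UR = 4:1 ⇒ U = (4/5, 1/5)
2. J is the centroid of triangle URY ⇒ J = (3/5, 1/15)
through R parallel to UJ: direction (-1/5, -2/15); meets YU at G = (8/5, 2/5)
G = Y + t·(U−Y) with t = 2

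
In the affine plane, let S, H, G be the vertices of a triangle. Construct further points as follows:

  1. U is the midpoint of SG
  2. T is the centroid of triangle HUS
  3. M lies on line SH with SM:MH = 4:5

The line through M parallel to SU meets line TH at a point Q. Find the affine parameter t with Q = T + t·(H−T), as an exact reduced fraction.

Set S = (0, 0), H = (1, 0), G = (0, 1); any affine frame gives the same invariant.
1. U is the midpoint of SG ⇒ U = (0, 1/2)
2. T is the centroid of triangle HUS ⇒ T = (1/3, 1/6)
3. M lies on line SH with SM:MH = 4:5 ⇒ M = (4/9, 0)
through M parallel to SU: direction (0, 1/2); meets TH at Q = (4/9, 5/36)
Q = T + t·(H−T) with t = 1/6

t = 1/6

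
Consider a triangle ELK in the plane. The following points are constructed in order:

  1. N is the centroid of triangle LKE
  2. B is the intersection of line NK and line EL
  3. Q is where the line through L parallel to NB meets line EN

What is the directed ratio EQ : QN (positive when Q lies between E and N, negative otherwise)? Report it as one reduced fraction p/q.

EQ:QN = -2

Assign E = (0, 0), L = (1, 0), K = (0, 1) — the answer is frame-independent, so this choice is without loss of generality.
1. N is the centroid of triangle LKE ⇒ N = (1/3, 1/3)
2. B is the intersection of line NK and line EL ⇒ B = (1/2, 0)
3. Q is where the line through L parallel to NB meets line EN ⇒ Q = (2/3, 2/3)
Q = E + t·(N−E) with t = 2, so EQ:QN = t:(1−t) = 2:-1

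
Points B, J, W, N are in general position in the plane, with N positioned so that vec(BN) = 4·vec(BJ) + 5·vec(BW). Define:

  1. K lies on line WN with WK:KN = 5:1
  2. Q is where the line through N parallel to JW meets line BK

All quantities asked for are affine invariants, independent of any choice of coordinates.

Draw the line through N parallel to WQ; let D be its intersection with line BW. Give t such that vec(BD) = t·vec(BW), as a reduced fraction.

t = 37/45

Assign B = (0, 0), J = (1, 0), W = (0, 1), N = (4, 5) — the answer is frame-independent, so this choice is without loss of generality.
1. K lies on line WN with WK:KN = 5:1 ⇒ K = (10/3, 13/3)
2. Q is where the line through N parallel to JW meets line BK ⇒ Q = (90/23, 117/23)
through N parallel to WQ: direction (90/23, 94/23); meets BW at D = (0, 37/45)
D = B + t·(W−B) with t = 37/45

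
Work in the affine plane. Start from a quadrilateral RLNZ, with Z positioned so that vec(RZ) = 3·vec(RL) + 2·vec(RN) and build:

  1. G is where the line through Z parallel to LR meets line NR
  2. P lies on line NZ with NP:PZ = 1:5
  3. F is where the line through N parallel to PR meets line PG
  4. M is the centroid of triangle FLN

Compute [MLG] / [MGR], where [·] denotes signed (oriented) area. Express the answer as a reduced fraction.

Choose coordinates R = (0, 0), L = (1, 0), N = (0, 1), Z = (3, 2).
1. G is where the line through Z parallel to LR meets line NR ⇒ G = (0, 2)
2. P lies on line NZ with NP:PZ = 1:5 ⇒ P = (1/2, 7/6)
3. F is where the line through N parallel to PR meets line PG ⇒ F = (1/4, 19/12)
4. M is the centroid of triangle FLN ⇒ M = (5/12, 31/36)
2·[MLG] = 11/36, 2·[MGR] = 5/6
[MLG]:[MGR] = 11/36:5/6 = 11/30

[MLG]:[MGR] = 11/30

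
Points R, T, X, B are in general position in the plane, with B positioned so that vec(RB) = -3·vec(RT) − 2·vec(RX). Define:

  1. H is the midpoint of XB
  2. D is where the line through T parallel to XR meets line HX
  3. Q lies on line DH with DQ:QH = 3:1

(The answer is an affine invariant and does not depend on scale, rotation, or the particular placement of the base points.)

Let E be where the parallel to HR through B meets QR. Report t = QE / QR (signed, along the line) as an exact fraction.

Work in coordinates with R = (0, 0), T = (1, 0), X = (0, 1), B = (-3, -2).
1. H is the midpoint of XB ⇒ H = (-3/2, -1/2)
2. D is where the line through T parallel to XR meets line HX ⇒ D = (1, 2)
3. Q lies on line DH with DQ:QH = 3:1 ⇒ Q = (-7/8, 1/8)
through B parallel to HR: direction (3/2, 1/2); meets QR at E = (21/10, -3/10)
E = Q + t·(R−Q) with t = 17/5

t = 17/5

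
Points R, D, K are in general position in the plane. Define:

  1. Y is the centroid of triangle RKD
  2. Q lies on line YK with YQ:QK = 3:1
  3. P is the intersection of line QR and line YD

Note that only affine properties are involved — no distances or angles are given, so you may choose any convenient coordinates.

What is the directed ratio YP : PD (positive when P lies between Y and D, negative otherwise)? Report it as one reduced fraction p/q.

YP:PD = -3/10

Choose coordinates R = (0, 0), D = (1, 0), K = (0, 1).
1. Y is the centroid of triangle RKD ⇒ Y = (1/3, 1/3)
2. Q lies on line YK with YQ:QK = 3:1 ⇒ Q = (1/12, 5/6)
3. P is the intersection of line QR and line YD ⇒ P = (1/21, 10/21)
P = Y + t·(D−Y) with t = -3/7, so YP:PD = t:(1−t) = -3/7:10/7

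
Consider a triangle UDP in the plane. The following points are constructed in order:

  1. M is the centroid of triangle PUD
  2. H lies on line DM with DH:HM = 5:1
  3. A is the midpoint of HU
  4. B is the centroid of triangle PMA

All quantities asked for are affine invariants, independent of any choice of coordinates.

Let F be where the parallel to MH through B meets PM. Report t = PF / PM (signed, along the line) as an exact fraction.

Choose coordinates U = (0, 0), D = (1, 0), P = (0, 1).
1. M is the centroid of triangle PUD ⇒ M = (1/3, 1/3)
2. H lies on line DM with DH:HM = 5:1 ⇒ H = (4/9, 5/18)
3. A is the midpoint of HU ⇒ A = (2/9, 5/36)
4. B is the centroid of triangle PMA ⇒ B = (5/27, 53/108)
through B parallel to MH: direction (1/9, -1/18); meets PM at F = (5/18, 4/9)
F = P + t·(M−P) with t = 5/6

t = 5/6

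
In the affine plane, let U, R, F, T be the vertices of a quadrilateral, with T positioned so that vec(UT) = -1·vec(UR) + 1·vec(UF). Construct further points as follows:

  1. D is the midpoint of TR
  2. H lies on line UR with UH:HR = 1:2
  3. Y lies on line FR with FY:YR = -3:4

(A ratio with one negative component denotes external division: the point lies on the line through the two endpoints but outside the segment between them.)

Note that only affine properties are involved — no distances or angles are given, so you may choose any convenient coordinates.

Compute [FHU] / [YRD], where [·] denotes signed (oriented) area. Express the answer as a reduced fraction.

Assign U = (0, 0), R = (1, 0), F = (0, 1), T = (-1, 1) — the answer is frame-independent, so this choice is without loss of generality.
1. D is the midpoint of TR ⇒ D = (0, 1/2)
2. H lies on line UR with UH:HR = 1:2 ⇒ H = (1/3, 0)
3. Y lies on line FR with FY:YR = -3:4 ⇒ Y = (-3, 4)
2·[FHU] = -1/3, 2·[YRD] = -2
[FHU]:[YRD] = -1/3:-2 = 1/6

[FHU]:[YRD] = 1/6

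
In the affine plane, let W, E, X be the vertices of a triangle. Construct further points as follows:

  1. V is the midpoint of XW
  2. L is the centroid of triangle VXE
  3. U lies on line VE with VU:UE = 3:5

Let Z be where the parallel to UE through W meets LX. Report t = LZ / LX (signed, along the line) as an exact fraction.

t = -2

Choose coordinates W = (0, 0), E = (1, 0), X = (0, 1).
1. V is the midpoint of XW ⇒ V = (0, 1/2)
2. L is the centroid of triangle VXE ⇒ L = (1/3, 1/2)
3. U lies on line VE with VU:UE = 3:5 ⇒ U = (3/8, 5/16)
through W parallel to UE: direction (5/8, -5/16); meets LX at Z = (1, -1/2)
Z = L + t·(X−L) with t = -2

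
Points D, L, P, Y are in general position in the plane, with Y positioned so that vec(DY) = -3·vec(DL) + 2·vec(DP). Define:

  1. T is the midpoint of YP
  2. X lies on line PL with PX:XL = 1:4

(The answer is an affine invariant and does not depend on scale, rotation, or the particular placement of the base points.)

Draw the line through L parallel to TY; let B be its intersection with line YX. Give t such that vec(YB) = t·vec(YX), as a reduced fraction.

t = 5

Assign D = (0, 0), L = (1, 0), P = (0, 1), Y = (-3, 2) — the answer is frame-independent, so this choice is without loss of generality.
1. T is the midpoint of YP ⇒ T = (-3/2, 3/2)
2. X lies on line PL with PX:XL = 1:4 ⇒ X = (1/5, 4/5)
through L parallel to TY: direction (-3/2, 1/2); meets YX at B = (13, -4)
B = Y + t·(X−Y) with t = 5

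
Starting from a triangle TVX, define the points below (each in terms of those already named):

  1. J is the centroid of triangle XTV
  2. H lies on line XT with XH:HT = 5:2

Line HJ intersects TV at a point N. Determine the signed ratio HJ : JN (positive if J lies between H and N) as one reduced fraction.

HJ:JN = -1/7

Choose coordinates T = (0, 0), V = (1, 0), X = (0, 1).
1. J is the centroid of triangle XTV ⇒ J = (1/3, 1/3)
2. H lies on line XT with XH:HT = 5:2 ⇒ H = (0, 2/7)
line HJ meets TV at N = (-2, 0)
J = H + t·(N−H) with t = -1/6, so HJ:JN = -1/6:7/6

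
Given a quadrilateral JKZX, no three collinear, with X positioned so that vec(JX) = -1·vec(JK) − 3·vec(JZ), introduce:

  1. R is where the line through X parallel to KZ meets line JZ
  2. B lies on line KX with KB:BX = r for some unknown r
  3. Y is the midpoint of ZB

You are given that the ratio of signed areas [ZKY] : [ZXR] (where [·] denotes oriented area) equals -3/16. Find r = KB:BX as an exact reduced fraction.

r = 3/5

Work in coordinates with J = (0, 0), K = (1, 0), Z = (0, 1), X = (-1, -3).
1. R is where the line through X parallel to KZ meets line JZ ⇒ R = (0, -4)
2. With KB:BX = r, write λ = r/(r+1) so B = K + λ·(X−K); B is affine-linear in λ
3. Y is the midpoint of ZB ⇒ Y is an affine combination of earlier points and hence also affine-linear in λ
Every point depending on B is an affine combination of B and λ-independent points, so each such coordinate is linear in λ; the λ² term in each signed area is a multiple of (X−K)×(X−K) = 0, so 2·[ZKY] and 2·[ZXR] are each linear in λ. Evaluating at λ=0 and λ=1:
  2·[ZKY] = -5/2·λ,   2·[ZXR] = 5
So [ZKY]:[ZXR] = (-5/2·λ) / (5). Setting this equal to -3/16:
  -5/2·λ = -3/16·(5)  ⇒  λ = 3/8
Then r = λ/(1−λ) = (3/8)/(5/8) = 3/5. Check: with r = 3/5, B = (1/4, -9/8) and [ZKY]:[ZXR] = -3/16 as required.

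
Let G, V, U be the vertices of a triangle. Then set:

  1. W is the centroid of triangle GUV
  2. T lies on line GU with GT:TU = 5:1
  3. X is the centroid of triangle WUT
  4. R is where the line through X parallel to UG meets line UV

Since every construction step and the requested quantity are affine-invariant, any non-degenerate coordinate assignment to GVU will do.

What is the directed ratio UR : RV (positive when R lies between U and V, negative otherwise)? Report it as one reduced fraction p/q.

Assign G = (0, 0), V = (1, 0), U = (0, 1) — the answer is frame-independent, so this choice is without loss of generality.
1. W is the centroid of triangle GUV ⇒ W = (1/3, 1/3)
2. T lies on line GU with GT:TU = 5:1 ⇒ T = (0, 5/6)
3. X is the centroid of triangle WUT ⇒ X = (1/9, 13/18)
4. R is where the line through X parallel to UG meets line UV ⇒ R = (1/9, 8/9)
R = U + t·(V−U) with t = 1/9, so UR:RV = t:(1−t) = 1/9:8/9

UR:RV = 1/8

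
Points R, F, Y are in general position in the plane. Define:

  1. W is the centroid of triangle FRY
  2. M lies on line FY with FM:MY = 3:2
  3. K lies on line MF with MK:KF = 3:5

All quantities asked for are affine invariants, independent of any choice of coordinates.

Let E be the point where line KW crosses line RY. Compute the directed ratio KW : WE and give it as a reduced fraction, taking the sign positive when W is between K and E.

Set R = (0, 0), F = (1, 0), Y = (0, 1); any affine frame gives the same invariant.
1. W is the centroid of triangle FRY ⇒ W = (1/3, 1/3)
2. M lies on line FY with FM:MY = 3:2 ⇒ M = (2/5, 3/5)
3. K lies on line MF with MK:KF = 3:5 ⇒ K = (5/8, 3/8)
line KW meets RY at E = (0, 2/7)
W = K + t·(E−K) with t = 7/15, so KW:WE = 7/15:8/15

KW:WE = 7/8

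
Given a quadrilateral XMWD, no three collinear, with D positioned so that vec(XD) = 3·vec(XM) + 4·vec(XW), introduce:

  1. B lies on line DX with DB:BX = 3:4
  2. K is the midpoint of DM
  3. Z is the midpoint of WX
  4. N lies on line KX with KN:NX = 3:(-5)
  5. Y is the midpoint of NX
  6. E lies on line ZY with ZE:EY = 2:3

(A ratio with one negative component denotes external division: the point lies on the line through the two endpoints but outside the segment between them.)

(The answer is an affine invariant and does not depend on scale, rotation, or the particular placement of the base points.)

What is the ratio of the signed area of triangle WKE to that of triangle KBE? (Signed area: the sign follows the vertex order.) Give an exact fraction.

[WKE]:[KBE] = -14/17

Assign X = (0, 0), M = (1, 0), W = (0, 1), D = (3, 4) — the answer is frame-independent, so this choice is without loss of generality.
1. B lies on line DX with DB:BX = 3:4 ⇒ B = (12/7, 16/7)
2. K is the midpoint of DM ⇒ K = (2, 2)
3. Z is the midpoint of WX ⇒ Z = (0, 1/2)
4. N lies on line KX with KN:NX = 3:(-5) ⇒ N = (5, 5)
5. Y is the midpoint of NX ⇒ Y = (5/2, 5/2)
6. E lies on line ZY with ZE:EY = 2:3 ⇒ E = (1, 13/10)
2·[WKE] = -2/5, 2·[KBE] = 17/35
[WKE]:[KBE] = -2/5:17/35 = -14/17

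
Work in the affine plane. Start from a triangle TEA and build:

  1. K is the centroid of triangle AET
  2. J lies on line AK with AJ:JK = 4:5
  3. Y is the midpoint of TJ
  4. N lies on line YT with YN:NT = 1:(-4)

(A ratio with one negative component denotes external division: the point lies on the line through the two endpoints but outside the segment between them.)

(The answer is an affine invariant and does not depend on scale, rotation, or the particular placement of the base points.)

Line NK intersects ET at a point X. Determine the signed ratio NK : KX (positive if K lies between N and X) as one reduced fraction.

NK:KX = 11/27

Work in coordinates with T = (0, 0), E = (1, 0), A = (0, 1).
1. K is the centroid of triangle AET ⇒ K = (1/3, 1/3)
2. J lies on line AK with AJ:JK = 4:5 ⇒ J = (4/27, 19/27)
3. Y is the midpoint of TJ ⇒ Y = (2/27, 19/54)
4. N lies on line YT with YN:NT = 1:(-4) ⇒ N = (8/81, 38/81)
line NK meets ET at X = (10/11, 0)
K = N + t·(X−N) with t = 11/38, so NK:KX = 11/38:27/38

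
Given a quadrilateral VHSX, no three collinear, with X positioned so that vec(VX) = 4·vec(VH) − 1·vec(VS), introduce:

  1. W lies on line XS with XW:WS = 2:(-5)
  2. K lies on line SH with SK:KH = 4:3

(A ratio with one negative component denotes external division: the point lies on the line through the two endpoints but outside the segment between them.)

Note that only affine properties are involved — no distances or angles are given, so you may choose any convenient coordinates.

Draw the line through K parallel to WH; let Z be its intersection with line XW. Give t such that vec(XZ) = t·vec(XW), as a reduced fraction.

Set V = (0, 0), H = (1, 0), S = (0, 1), X = (4, -1); any affine frame gives the same invariant.
1. W lies on line XS with XW:WS = 2:(-5) ⇒ W = (20/3, -7/3)
2. K lies on line SH with SK:KH = 4:3 ⇒ K = (4/7, 3/7)
through K parallel to WH: direction (-17/3, 7/3); meets XW at Z = (80/21, -19/21)
Z = X + t·(W−X) with t = -1/14

t = -1/14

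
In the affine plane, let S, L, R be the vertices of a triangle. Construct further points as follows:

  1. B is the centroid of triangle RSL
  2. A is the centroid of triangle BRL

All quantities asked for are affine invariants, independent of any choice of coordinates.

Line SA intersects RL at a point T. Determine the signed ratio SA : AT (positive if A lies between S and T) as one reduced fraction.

Set S = (0, 0), L = (1, 0), R = (0, 1); any affine frame gives the same invariant.
1. B is the centroid of triangle RSL ⇒ B = (1/3, 1/3)
2. A is the centroid of triangle BRL ⇒ A = (4/9, 4/9)
line SA meets RL at T = (1/2, 1/2)
A = S + t·(T−S) with t = 8/9, so SA:AT = 8/9:1/9

SA:AT = 8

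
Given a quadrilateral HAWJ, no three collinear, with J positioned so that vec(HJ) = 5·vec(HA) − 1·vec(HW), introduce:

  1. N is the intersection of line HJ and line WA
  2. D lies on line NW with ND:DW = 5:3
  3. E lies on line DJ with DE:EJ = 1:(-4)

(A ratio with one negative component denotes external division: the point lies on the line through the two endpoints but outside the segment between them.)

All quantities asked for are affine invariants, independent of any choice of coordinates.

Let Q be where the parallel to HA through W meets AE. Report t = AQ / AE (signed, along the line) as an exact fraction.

t = 24/25

Set H = (0, 0), A = (1, 0), W = (0, 1), J = (5, -1); any affine frame gives the same invariant.
1. N is the intersection of line HJ and line WA ⇒ N = (5/4, -1/4)
2. D lies on line NW with ND:DW = 5:3 ⇒ D = (15/32, 17/32)
3. E lies on line DJ with DE:EJ = 1:(-4) ⇒ E = (-25/24, 25/24)
through W parallel to HA: direction (1, 0); meets AE at Q = (-24/25, 1)
Q = A + t·(E−A) with t = 24/25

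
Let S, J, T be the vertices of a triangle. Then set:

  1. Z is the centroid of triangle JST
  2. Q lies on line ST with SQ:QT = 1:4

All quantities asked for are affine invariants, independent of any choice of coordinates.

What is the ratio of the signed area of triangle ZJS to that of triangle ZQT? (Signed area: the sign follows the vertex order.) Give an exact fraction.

Choose coordinates S = (0, 0), J = (1, 0), T = (0, 1).
1. Z is the centroid of triangle JST ⇒ Z = (1/3, 1/3)
2. Q lies on line ST with SQ:QT = 1:4 ⇒ Q = (0, 1/5)
2·[ZJS] = -1/3, 2·[ZQT] = -4/15
[ZJS]:[ZQT] = -1/3:-4/15 = 5/4

[ZJS]:[ZQT] = 5/4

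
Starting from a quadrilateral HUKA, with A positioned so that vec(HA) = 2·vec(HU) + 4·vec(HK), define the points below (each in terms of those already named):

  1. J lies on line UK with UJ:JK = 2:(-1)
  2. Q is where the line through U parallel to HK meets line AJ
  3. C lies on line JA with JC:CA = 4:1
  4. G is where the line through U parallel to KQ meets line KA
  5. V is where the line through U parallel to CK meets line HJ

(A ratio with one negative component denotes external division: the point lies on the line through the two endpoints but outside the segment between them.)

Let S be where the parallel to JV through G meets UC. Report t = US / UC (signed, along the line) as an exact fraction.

Set H = (0, 0), U = (1, 0), K = (0, 1), A = (2, 4); any affine frame gives the same invariant.
1. J lies on line UK with UJ:JK = 2:(-1) ⇒ J = (-1, 2)
2. Q is where the line through U parallel to HK meets line AJ ⇒ Q = (1, 10/3)
3. C lies on line JA with JC:CA = 4:1 ⇒ C = (7/5, 18/5)
4. G is where the line through U parallel to KQ meets line KA ⇒ G = (4, 7)
5. V is where the line through U parallel to CK meets line HJ ⇒ V = (13/27, -26/27)
through G parallel to JV: direction (40/27, -80/27); meets UC at S = (24/11, 117/11)
S = U + t·(C−U) with t = 65/22

t = 65/22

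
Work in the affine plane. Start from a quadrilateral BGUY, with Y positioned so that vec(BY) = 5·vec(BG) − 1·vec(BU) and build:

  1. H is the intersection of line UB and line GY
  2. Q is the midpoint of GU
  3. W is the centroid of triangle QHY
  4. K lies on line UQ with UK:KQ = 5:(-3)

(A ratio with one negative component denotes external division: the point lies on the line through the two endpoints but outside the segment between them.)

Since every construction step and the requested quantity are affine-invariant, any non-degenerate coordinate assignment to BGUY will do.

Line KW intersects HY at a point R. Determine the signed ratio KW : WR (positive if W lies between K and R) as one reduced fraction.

KW:WR = -5/2

Assign B = (0, 0), G = (1, 0), U = (0, 1), Y = (5, -1) — the answer is frame-independent, so this choice is without loss of generality.
1. H is the intersection of line UB and line GY ⇒ H = (0, 1/4)
2. Q is the midpoint of GU ⇒ Q = (1/2, 1/2)
3. W is the centroid of triangle QHY ⇒ W = (11/6, -1/12)
4. K lies on line UQ with UK:KQ = 5:(-3) ⇒ K = (5/4, -1/4)
line KW meets HY at R = (8/5, -3/20)
W = K + t·(R−K) with t = 5/3, so KW:WR = 5/3:-2/3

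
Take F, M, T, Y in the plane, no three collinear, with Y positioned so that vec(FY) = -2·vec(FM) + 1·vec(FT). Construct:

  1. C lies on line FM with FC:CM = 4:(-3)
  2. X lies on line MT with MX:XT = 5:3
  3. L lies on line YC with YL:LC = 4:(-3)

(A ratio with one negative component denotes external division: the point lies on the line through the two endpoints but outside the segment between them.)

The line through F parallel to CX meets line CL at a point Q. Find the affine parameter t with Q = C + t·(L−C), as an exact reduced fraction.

Set F = (0, 0), M = (1, 0), T = (0, 1), Y = (-2, 1); any affine frame gives the same invariant.
1. C lies on line FM with FC:CM = 4:(-3) ⇒ C = (4, 0)
2. X lies on line MT with MX:XT = 5:3 ⇒ X = (3/8, 5/8)
3. L lies on line YC with YL:LC = 4:(-3) ⇒ L = (22, -3)
through F parallel to CX: direction (-29/8, 5/8); meets CL at Q = (-116, 20)
Q = C + t·(L−C) with t = -20/3

t = -20/3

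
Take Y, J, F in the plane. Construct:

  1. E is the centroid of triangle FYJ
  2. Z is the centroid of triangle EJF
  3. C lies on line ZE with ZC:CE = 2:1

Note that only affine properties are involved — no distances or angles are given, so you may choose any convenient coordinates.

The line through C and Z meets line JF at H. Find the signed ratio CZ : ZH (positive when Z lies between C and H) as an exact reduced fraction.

CZ:ZH = 4/3

Set Y = (0, 0), J = (1, 0), F = (0, 1); any affine frame gives the same invariant.
1. E is the centroid of triangle FYJ ⇒ E = (1/3, 1/3)
2. Z is the centroid of triangle EJF ⇒ Z = (4/9, 4/9)
3. C lies on line ZE with ZC:CE = 2:1 ⇒ C = (10/27, 10/27)
line CZ meets JF at H = (1/2, 1/2)
Z = C + t·(H−C) with t = 4/7, so CZ:ZH = 4/7:3/7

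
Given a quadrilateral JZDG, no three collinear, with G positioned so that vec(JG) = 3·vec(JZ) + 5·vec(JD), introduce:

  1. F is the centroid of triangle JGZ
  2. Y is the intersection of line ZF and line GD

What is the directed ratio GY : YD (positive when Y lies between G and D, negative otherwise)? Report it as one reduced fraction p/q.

GY:YD = 5/6

Set J = (0, 0), Z = (1, 0), D = (0, 1), G = (3, 5); any affine frame gives the same invariant.
1. F is the centroid of triangle JGZ ⇒ F = (4/3, 5/3)
2. Y is the intersection of line ZF and line GD ⇒ Y = (18/11, 35/11)
Y = G + t·(D−G) with t = 5/11, so GY:YD = t:(1−t) = 5/11:6/11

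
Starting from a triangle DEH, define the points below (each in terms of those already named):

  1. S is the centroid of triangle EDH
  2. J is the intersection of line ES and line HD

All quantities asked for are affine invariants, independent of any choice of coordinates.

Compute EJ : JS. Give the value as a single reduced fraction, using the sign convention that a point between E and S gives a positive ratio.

EJ:JS = -3

Work in coordinates with D = (0, 0), E = (1, 0), H = (0, 1).
1. S is the centroid of triangle EDH ⇒ S = (1/3, 1/3)
2. J is the intersection of line ES and line HD ⇒ J = (0, 1/2)
J = E + t·(S−E) with t = 3/2, so EJ:JS = t:(1−t) = 3/2:-1/2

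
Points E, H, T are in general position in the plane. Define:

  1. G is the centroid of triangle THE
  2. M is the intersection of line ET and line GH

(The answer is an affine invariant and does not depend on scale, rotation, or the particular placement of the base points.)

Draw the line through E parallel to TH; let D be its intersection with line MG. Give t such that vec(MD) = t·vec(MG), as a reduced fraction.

Work in coordinates with E = (0, 0), H = (1, 0), T = (0, 1).
1. G is the centroid of triangle THE ⇒ G = (1/3, 1/3)
2. M is the intersection of line ET and line GH ⇒ M = (0, 1/2)
through E parallel to TH: direction (1, -1); meets MG at D = (-1, 1)
D = M + t·(G−M) with t = -3

t = -3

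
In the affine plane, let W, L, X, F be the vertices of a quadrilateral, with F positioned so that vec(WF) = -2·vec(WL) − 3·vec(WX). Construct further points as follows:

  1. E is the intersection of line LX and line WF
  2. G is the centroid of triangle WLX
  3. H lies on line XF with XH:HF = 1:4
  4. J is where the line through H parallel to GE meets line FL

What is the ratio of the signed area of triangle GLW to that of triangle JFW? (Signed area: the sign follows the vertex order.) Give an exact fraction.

[GLW]:[JFW] = 5/16

Work in coordinates with W = (0, 0), L = (1, 0), X = (0, 1), F = (-2, -3).
1. E is the intersection of line LX and line WF ⇒ E = (2/5, 3/5)
2. G is the centroid of triangle WLX ⇒ G = (1/3, 1/3)
3. H lies on line XF with XH:HF = 1:4 ⇒ H = (-2/5, 1/5)
4. J is where the line through H parallel to GE meets line FL ⇒ J = (-14/15, -29/15)
2·[GLW] = -1/3, 2·[JFW] = -16/15
[GLW]:[JFW] = -1/3:-16/15 = 5/16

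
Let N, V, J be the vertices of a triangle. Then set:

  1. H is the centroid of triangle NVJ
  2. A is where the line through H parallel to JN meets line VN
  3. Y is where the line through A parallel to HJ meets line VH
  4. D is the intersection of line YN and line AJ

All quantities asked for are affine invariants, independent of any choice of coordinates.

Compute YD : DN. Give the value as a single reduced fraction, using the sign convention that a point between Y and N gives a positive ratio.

YD:DN = -2/9

Choose coordinates N = (0, 0), V = (1, 0), J = (0, 1).
1. H is the centroid of triangle NVJ ⇒ H = (1/3, 1/3)
2. A is where the line through H parallel to JN meets line VN ⇒ A = (1/3, 0)
3. Y is where the line through A parallel to HJ meets line VH ⇒ Y = (1/9, 4/9)
4. D is the intersection of line YN and line AJ ⇒ D = (1/7, 4/7)
D = Y + t·(N−Y) with t = -2/7, so YD:DN = t:(1−t) = -2/7:9/7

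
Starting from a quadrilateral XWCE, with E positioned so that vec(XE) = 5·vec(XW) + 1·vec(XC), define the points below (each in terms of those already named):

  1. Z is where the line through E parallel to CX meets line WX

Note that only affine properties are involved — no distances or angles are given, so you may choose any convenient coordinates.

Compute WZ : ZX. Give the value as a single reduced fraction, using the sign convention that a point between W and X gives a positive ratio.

WZ:ZX = -4/5

Set X = (0, 0), W = (1, 0), C = (0, 1), E = (5, 1); any affine frame gives the same invariant.
1. Z is where the line through E parallel to CX meets line WX ⇒ Z = (5, 0)
Z = W + t·(X−W) with t = -4, so WZ:ZX = t:(1−t) = -4:5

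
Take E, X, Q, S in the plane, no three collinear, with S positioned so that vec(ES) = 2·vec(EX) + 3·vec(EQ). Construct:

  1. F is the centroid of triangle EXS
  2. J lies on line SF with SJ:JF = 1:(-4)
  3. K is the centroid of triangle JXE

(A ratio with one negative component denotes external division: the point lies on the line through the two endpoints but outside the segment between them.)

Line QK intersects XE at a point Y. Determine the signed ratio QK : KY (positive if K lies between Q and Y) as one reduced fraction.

QK:KY = -2/11

Set E = (0, 0), X = (1, 0), Q = (0, 1), S = (2, 3); any affine frame gives the same invariant.
1. F is the centroid of triangle EXS ⇒ F = (1, 1)
2. J lies on line SF with SJ:JF = 1:(-4) ⇒ J = (7/3, 11/3)
3. K is the centroid of triangle JXE ⇒ K = (10/9, 11/9)
line QK meets XE at Y = (-5, 0)
K = Q + t·(Y−Q) with t = -2/9, so QK:KY = -2/9:11/9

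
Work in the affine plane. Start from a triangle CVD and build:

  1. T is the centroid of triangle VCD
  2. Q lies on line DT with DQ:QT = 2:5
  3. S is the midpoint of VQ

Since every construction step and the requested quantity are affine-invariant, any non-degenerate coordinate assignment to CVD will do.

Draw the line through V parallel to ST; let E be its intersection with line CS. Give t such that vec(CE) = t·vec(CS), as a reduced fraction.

t = -3/2

Set C = (0, 0), V = (1, 0), D = (0, 1); any affine frame gives the same invariant.
1. T is the centroid of triangle VCD ⇒ T = (1/3, 1/3)
2. Q lies on line DT with DQ:QT = 2:5 ⇒ Q = (2/21, 17/21)
3. S is the midpoint of VQ ⇒ S = (23/42, 17/42)
through V parallel to ST: direction (-3/14, -1/14); meets CS at E = (-23/28, -17/28)
E = C + t·(S−C) with t = -3/2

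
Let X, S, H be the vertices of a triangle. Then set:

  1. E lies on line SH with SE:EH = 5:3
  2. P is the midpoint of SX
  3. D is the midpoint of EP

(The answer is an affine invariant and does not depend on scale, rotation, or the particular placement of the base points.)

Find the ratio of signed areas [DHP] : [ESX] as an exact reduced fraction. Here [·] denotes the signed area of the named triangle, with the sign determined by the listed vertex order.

Choose coordinates X = (0, 0), S = (1, 0), H = (0, 1).
1. E lies on line SH with SE:EH = 5:3 ⇒ E = (3/8, 5/8)
2. P is the midpoint of SX ⇒ P = (1/2, 0)
3. D is the midpoint of EP ⇒ D = (7/16, 5/16)
2·[DHP] = 3/32, 2·[ESX] = -5/8
[DHP]:[ESX] = 3/32:-5/8 = -3/20

[DHP]:[ESX] = -3/20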